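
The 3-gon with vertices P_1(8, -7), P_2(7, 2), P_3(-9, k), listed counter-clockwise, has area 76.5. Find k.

-7

Write out the shoelace sum; only the two edges meeting at P_3 involve k:
2·Area = [(7·k − (-9)·2) + ((-9)·(-7) − 8·k)] + 65
       = -1·k + 146 = 153
⇒ k = -7.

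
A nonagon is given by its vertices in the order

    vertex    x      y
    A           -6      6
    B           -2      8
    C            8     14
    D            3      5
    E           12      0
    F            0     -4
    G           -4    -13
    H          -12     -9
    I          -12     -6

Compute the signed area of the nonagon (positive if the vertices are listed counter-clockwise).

Apply the shoelace formula: 2A = Σ (x_i·y_{i+1} − x_{i+1}·y_i), indices taken mod 9.
Σ = (-36) + (-92) + (-2) + (-60) + (-48) + (-16) + (-120) + (-36) + (-108) = -518
Signed area = Σ/2 = -259 (negative ⇒ clockwise traversal).

-259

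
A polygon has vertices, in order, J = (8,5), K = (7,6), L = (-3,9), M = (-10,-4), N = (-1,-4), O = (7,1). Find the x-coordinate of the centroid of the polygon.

-106/143

Apply the shoelace formula. First the cross-terms c_i = x_i·y_{i+1} − x_{i+1}·y_i:
  13, 81, 102, 36, 27, 27  ⇒  2A = 286, A = 143.
Then Σ (x_i + x_{i+1})·c_i = -636, so x̄ = -636 / (6·143) = -106/143.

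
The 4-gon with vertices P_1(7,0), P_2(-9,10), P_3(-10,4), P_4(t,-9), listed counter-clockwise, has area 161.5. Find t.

The doubled signed area Σ (x_i y_{i+1} − x_{i+1} y_i) is linear in t.
With t=0 it equals 287; the coefficient of t is -4 (from the two edges through P_4).
So -4·t + 287 = 2·161.5 = 323 ⇒ t = -9.

-9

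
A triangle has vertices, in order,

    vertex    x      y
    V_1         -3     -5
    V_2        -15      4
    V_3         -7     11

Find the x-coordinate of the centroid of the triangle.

Apply Gauss's area formula. First the cross-terms c_i = x_i·y_{i+1} − x_{i+1}·y_i:
  -87, -137, 68  ⇒  2A = -156, A = -78.
Then Σ (x_i + x_{i+1})·c_i = 3900, so x̄ = 3900 / (6·(-78)) = -25/3.

-25/3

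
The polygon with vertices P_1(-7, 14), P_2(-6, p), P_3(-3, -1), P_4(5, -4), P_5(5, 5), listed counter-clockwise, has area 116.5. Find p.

Write out the shoelace sum; only the two edges meeting at P_2 involve p:
2·Area = [((-7)·p − (-6)·14) + ((-6)·(-1) − (-3)·p)] + 167
       = -4·p + 257 = 233
⇒ p = 6.

6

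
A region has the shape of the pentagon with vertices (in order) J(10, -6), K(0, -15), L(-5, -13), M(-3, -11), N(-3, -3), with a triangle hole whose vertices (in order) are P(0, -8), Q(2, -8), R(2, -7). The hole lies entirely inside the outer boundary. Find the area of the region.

Outer boundary:
Apply the shoelace (surveyor's) formula: 2A = Σ (x_i·y_{i+1} − x_{i+1}·y_i), indices taken mod 5.
J→K: (10)(-15) − (0)(-6) = -150
K→L: (0)(-13) − (-5)(-15) = -75
L→M: (-5)(-11) − (-3)(-13) = 16
M→N: (-3)(-3) − (-3)(-11) = -24
N→J: (-3)(-6) − (10)(-3) = 48
Σ = -185
Area = |Σ|/2 = 92.5.
Hole:
Σ = (16) + (2) + (-16) = 2
Area = |Σ|/2 = 1.
Net area = 92.5 − 1 = 91.5.

91.5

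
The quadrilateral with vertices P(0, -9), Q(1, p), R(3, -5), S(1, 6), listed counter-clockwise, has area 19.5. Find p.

-7

The doubled signed area Σ (x_i y_{i+1} − x_{i+1} y_i) is linear in p.
With p=0 it equals 18; the coefficient of p is -3 (from the two edges through Q).
So -3·p + 18 = 2·19.5 = 39 ⇒ p = -7.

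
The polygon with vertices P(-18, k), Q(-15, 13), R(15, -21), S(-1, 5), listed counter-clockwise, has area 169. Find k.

Write out the shoelace sum; only the two edges meeting at P involve k:
2·Area = [((-1)·k − (-18)·5) + ((-18)·13 − (-15)·k)] + 174
       = 14·k + 30 = 338
⇒ k = 22.

22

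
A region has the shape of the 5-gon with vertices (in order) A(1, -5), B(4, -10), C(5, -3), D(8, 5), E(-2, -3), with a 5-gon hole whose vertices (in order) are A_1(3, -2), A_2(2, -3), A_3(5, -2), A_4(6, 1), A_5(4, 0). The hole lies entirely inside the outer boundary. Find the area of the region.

Outer boundary:
Cross-terms: 10, 38, 49, -14, 13  ⇒  Σ = 96
Area = |Σ|/2 = 48.
Hole:
Apply the shoelace formula: 2A = Σ (x_i·y_{i+1} − x_{i+1}·y_i), indices taken mod 5.
Σ = (-5) + (11) + (17) + (-4) + (-8) = 11
Area = |Σ|/2 = 5.5.
Net area = 48 − 5.5 = 42.5.

42.5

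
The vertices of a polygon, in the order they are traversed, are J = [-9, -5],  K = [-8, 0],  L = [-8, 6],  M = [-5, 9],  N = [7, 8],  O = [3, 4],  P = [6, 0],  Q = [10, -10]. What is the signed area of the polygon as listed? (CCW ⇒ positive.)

-226.5

Apply the shoelace formula: 2A = Σ (x_i·y_{i+1} − x_{i+1}·y_i), indices taken mod 8.
J→K: (-9)(0) − (-8)(-5) = -40
K→L: (-8)(6) − (-8)(0) = -48
L→M: (-8)(9) − (-5)(6) = -42
M→N: (-5)(8) − (7)(9) = -103
N→O: (7)(4) − (3)(8) = 4
O→P: (3)(0) − (6)(4) = -24
P→Q: (6)(-10) − (10)(0) = -60
Q→J: (10)(-5) − (-9)(-10) = -140
Σ = -453
Signed area = Σ/2 = -226.5 (negative ⇒ clockwise traversal).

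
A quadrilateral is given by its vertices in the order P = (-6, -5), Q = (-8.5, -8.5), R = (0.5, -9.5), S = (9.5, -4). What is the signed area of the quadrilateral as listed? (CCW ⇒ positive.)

P→Q: (-6)(-8.5) − (-8.5)(-5) = 8.5
Q→R: (-8.5)(-9.5) − (0.5)(-8.5) = 85
R→S: (0.5)(-4) − (9.5)(-9.5) = 88.25
S→P: (9.5)(-5) − (-6)(-4) = -71.5
Σ = 110.25
Signed area = Σ/2 = 55.125 (positive ⇒ counter-clockwise traversal).

55.125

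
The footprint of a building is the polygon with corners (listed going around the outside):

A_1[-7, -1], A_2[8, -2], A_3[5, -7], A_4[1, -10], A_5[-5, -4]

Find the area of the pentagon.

72

Apply the shoelace (surveyor's) formula: 2A = Σ (x_i·y_{i+1} − x_{i+1}·y_i), indices taken mod 5.
Cross-terms: 22, -46, -43, -54, -23  ⇒  Σ = -144
Area = |Σ|/2 = 72.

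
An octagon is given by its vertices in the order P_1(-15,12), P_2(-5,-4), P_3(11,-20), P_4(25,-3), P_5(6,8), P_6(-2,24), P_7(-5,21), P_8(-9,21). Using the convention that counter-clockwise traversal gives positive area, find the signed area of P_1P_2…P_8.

Cross-terms: 120, 144, 467, 218, 160, 78, 84, 207  ⇒  Σ = 1478
Signed area = Σ/2 = 739 (positive ⇒ counter-clockwise traversal).

739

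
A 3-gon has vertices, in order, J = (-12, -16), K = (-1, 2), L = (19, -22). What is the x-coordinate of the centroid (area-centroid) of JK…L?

2

Apply the shoelace formula. First the cross-terms c_i = x_i·y_{i+1} − x_{i+1}·y_i:
  -40, -16, -568  ⇒  2A = -624, A = -312.
Then Σ (x_i + x_{i+1})·c_i = -3744, so x̄ = -3744 / (6·(-312)) = 2.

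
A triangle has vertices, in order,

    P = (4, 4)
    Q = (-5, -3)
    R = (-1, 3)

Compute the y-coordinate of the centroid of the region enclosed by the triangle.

Apply the shoelace formula. First the cross-terms c_i = x_i·y_{i+1} − x_{i+1}·y_i:
  8, -18, -16  ⇒  2A = -26, A = -13.
Then Σ (y_i + y_{i+1})·c_i = -104, so ȳ = -104 / (6·(-13)) = 4/3.

4/3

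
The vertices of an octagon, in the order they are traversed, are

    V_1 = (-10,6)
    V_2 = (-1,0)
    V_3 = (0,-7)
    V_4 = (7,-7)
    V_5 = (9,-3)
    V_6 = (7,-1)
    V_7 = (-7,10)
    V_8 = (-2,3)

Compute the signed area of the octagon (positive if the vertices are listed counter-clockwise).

Σ = (6) + (7) + (49) + (42) + (12) + (63) + (-1) + (18) = 196
Signed area = Σ/2 = 98 (positive ⇒ counter-clockwise traversal).

98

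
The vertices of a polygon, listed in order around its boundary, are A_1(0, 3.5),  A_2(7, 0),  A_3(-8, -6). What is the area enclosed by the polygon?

47.25

Apply the shoelace (surveyor's) formula: 2A = Σ (x_i·y_{i+1} − x_{i+1}·y_i), indices taken mod 3.
Σ = (-24.5) + (-42) + (-28) = -94.5
Area = |Σ|/2 = 47.25.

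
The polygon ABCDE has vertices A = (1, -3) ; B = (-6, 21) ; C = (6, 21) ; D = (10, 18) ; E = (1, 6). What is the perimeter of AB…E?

66

|AB| = √((-7)² + (24)²) = √625 = 25
|BC| = √((12)² + (0)²) = √144 = 12
|CD| = √((4)² + (-3)²) = √25 = 5
|DE| = √((-9)² + (-12)²) = √225 = 15
|EA| = √((0)² + (-9)²) = √81 = 9
Perimeter = 25 + 12 + 5 + 15 + 9 = 66.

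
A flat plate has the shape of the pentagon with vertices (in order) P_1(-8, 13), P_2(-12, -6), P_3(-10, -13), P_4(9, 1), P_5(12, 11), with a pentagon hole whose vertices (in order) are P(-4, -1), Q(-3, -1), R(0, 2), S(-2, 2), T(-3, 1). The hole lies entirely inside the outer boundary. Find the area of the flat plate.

Outer boundary:
Cross-terms: 204, 96, 107, 87, 244  ⇒  Σ = 738
Area = |Σ|/2 = 369.
Hole:
Apply the shoelace (surveyor's) formula: 2A = Σ (x_i·y_{i+1} − x_{i+1}·y_i), indices taken mod 5.
P→Q: (-4)(-1) − (-3)(-1) = 1
Q→R: (-3)(2) − (0)(-1) = -6
R→S: (0)(2) − (-2)(2) = 4
S→T: (-2)(1) − (-3)(2) = 4
T→P: (-3)(-1) − (-4)(1) = 7
Σ = 10
Area = |Σ|/2 = 5.
Net area = 369 − 5 = 364.

364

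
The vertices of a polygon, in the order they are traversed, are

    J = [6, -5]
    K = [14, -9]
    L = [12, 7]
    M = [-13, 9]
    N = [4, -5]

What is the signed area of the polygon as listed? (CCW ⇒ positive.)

Σ = (16) + (206) + (199) + (29) + (10) = 460
Signed area = Σ/2 = 230 (positive ⇒ counter-clockwise traversal).

230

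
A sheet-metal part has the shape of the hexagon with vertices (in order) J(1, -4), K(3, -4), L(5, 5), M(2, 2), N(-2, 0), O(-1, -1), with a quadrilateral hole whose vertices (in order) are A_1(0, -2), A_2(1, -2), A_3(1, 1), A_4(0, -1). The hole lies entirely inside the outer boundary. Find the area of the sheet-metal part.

25

Outer boundary:
Apply Gauss's area formula: 2A = Σ (x_i·y_{i+1} − x_{i+1}·y_i), indices taken mod 6.
Cross-terms: 8, 35, 0, 4, 2, 5  ⇒  Σ = 54
Area = |Σ|/2 = 27.
Hole:
Apply Gauss's area formula: 2A = Σ (x_i·y_{i+1} − x_{i+1}·y_i), indices taken mod 4.
A_1→A_2: (0)(-2) − (1)(-2) = 2
A_2→A_3: (1)(1) − (1)(-2) = 3
A_3→A_4: (1)(-1) − (0)(1) = -1
A_4→A_1: (0)(-2) − (0)(-1) = 0
Σ = 4
Area = |Σ|/2 = 2.
Net area = 27 − 2 = 25.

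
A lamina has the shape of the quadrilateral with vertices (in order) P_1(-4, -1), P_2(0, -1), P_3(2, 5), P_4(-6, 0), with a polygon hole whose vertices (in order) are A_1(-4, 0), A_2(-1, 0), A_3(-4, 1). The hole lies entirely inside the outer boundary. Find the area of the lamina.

19.5

Outer boundary:
Apply the shoelace formula: 2A = Σ (x_i·y_{i+1} − x_{i+1}·y_i), indices taken mod 4.
Σ = (4) + (2) + (30) + (6) = 42
Area = |Σ|/2 = 21.
Hole:
A_1→A_2: (-4)(0) − (-1)(0) = 0
A_2→A_3: (-1)(1) − (-4)(0) = -1
A_3→A_1: (-4)(0) − (-4)(1) = 4
Σ = 3
Area = |Σ|/2 = 1.5.
Net area = 21 − 1.5 = 19.5.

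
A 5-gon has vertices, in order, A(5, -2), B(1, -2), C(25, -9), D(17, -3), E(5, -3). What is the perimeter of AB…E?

|AB| = √((-4)² + (0)²) = √16 = 4
|BC| = √((24)² + (-7)²) = √625 = 25
|CD| = √((-8)² + (6)²) = √100 = 10
|DE| = √((-12)² + (0)²) = √144 = 12
|EA| = √((0)² + (1)²) = √1 = 1
Perimeter = 4 + 25 + 10 + 12 + 1 = 52.

52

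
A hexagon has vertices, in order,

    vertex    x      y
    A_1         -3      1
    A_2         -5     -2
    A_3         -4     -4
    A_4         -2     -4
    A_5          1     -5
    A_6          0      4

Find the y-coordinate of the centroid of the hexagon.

-217/183

Apply Gauss's area formula. First the cross-terms c_i = x_i·y_{i+1} − x_{i+1}·y_i:
  11, 12, 8, 14, 4, 12  ⇒  2A = 61, A = 30.5.
Then Σ (y_i + y_{i+1})·c_i = -217, so ȳ = -217 / (6·30.5) = -217/183.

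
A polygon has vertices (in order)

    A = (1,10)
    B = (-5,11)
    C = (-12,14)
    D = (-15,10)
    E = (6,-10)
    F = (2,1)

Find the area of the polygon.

Apply Gauss's area formula: 2A = Σ (x_i·y_{i+1} − x_{i+1}·y_i), indices taken mod 6.
Σ = (61) + (62) + (90) + (90) + (26) + (19) = 348
Area = |Σ|/2 = 174.

174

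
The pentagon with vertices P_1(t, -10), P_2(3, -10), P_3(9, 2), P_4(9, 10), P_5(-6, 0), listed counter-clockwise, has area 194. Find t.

The doubled signed area Σ (x_i y_{i+1} − x_{i+1} y_i) is linear in t.
With t=0 it equals 318; the coefficient of t is -10 (from the two edges through P_1).
So -10·t + 318 = 2·194 = 388 ⇒ t = -7.

-7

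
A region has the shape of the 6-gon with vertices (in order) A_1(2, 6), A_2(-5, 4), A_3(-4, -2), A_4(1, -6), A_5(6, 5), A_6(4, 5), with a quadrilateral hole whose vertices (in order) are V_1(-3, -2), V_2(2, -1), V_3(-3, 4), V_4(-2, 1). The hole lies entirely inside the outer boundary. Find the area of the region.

Outer boundary:
Σ = (38) + (26) + (26) + (41) + (10) + (14) = 155
Area = |Σ|/2 = 77.5.
Hole:
Σ = (7) + (5) + (5) + (7) = 24
Area = |Σ|/2 = 12.
Net area = 77.5 − 12 = 65.5.

65.5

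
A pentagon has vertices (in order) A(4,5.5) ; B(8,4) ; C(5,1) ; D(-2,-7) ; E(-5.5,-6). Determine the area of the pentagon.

Apply Gauss's area formula: 2A = Σ (x_i·y_{i+1} − x_{i+1}·y_i), indices taken mod 5.
A→B: (4)(4) − (8)(5.5) = -28
B→C: (8)(1) − (5)(4) = -12
C→D: (5)(-7) − (-2)(1) = -33
D→E: (-2)(-6) − (-5.5)(-7) = -26.5
E→A: (-5.5)(5.5) − (4)(-6) = -6.25
Σ = -105.75
Area = |Σ|/2 = 52.875.

52.875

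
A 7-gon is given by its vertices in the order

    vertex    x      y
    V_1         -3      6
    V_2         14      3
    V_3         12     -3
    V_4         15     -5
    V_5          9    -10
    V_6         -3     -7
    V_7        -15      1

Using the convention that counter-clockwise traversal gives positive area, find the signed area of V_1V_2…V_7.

-289.5

Apply Gauss's area formula: 2A = Σ (x_i·y_{i+1} − x_{i+1}·y_i), indices taken mod 7.
V_1→V_2: (-3)(3) − (14)(6) = -93
V_2→V_3: (14)(-3) − (12)(3) = -78
V_3→V_4: (12)(-5) − (15)(-3) = -15
V_4→V_5: (15)(-10) − (9)(-5) = -105
V_5→V_6: (9)(-7) − (-3)(-10) = -93
V_6→V_7: (-3)(1) − (-15)(-7) = -108
V_7→V_1: (-15)(6) − (-3)(1) = -87
Σ = -579
Signed area = Σ/2 = -289.5 (negative ⇒ clockwise traversal).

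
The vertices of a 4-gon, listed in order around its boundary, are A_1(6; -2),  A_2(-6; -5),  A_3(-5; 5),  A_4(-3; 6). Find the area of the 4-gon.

Σ = (-42) + (-55) + (-15) + (-30) = -142
Area = |Σ|/2 = 71.

71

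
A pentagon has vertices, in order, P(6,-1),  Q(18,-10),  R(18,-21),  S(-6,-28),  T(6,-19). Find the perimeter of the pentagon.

|PQ| = √((12)² + (-9)²) = √225 = 15
|QR| = √((0)² + (-11)²) = √121 = 11
|RS| = √((-24)² + (-7)²) = √625 = 25
|ST| = √((12)² + (9)²) = √225 = 15
|TP| = √((0)² + (18)²) = √324 = 18
Perimeter = 15 + 11 + 25 + 15 + 18 = 84.

84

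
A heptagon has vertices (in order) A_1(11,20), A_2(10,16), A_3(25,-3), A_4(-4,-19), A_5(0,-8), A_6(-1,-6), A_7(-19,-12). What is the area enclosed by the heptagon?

633.5

Apply the shoelace (surveyor's) formula: 2A = Σ (x_i·y_{i+1} − x_{i+1}·y_i), indices taken mod 7.
A_1→A_2: (11)(16) − (10)(20) = -24
A_2→A_3: (10)(-3) − (25)(16) = -430
A_3→A_4: (25)(-19) − (-4)(-3) = -487
A_4→A_5: (-4)(-8) − (0)(-19) = 32
A_5→A_6: (0)(-6) − (-1)(-8) = -8
A_6→A_7: (-1)(-12) − (-19)(-6) = -102
A_7→A_1: (-19)(20) − (11)(-12) = -248
Σ = -1267
Area = |Σ|/2 = 633.5.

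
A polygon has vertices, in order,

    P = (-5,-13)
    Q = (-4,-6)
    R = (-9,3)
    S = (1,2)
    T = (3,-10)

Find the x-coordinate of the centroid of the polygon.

Apply Gauss's area formula. First the cross-terms c_i = x_i·y_{i+1} − x_{i+1}·y_i:
  -22, -66, -21, -16, -89  ⇒  2A = -214, A = -107.
Then Σ (x_i + x_{i+1})·c_i = 1338, so x̄ = 1338 / (6·(-107)) = -223/107.

-223/107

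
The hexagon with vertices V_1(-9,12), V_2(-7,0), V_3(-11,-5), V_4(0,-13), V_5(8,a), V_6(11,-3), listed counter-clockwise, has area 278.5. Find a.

Write out the shoelace sum; only the two edges meeting at V_5 involve a:
2·Area = [(0·a − 8·(-13)) + (8·(-3) − 11·a)] + 367
       = -11·a + 447 = 557
⇒ a = -10.

-10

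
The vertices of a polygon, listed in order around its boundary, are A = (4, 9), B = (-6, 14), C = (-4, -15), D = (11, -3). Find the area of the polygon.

272

Apply the surveyor's formula: 2A = Σ (x_i·y_{i+1} − x_{i+1}·y_i), indices taken mod 4.
Σ = (110) + (146) + (177) + (111) = 544
Area = |Σ|/2 = 272.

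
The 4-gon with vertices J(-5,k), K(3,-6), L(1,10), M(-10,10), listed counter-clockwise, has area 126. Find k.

-2

The doubled signed area Σ (x_i y_{i+1} − x_{i+1} y_i) is linear in k.
With k=0 it equals 226; the coefficient of k is -13 (from the two edges through J).
So -13·k + 226 = 2·126 = 252 ⇒ k = -2.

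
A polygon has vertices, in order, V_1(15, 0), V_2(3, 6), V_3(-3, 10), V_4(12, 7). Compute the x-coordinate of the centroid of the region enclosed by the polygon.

23/3

Apply the shoelace (surveyor's) formula. First the cross-terms c_i = x_i·y_{i+1} − x_{i+1}·y_i:
  90, 48, -141, -105  ⇒  2A = -108, A = -54.
Then Σ (x_i + x_{i+1})·c_i = -2484, so x̄ = -2484 / (6·(-54)) = 23/3.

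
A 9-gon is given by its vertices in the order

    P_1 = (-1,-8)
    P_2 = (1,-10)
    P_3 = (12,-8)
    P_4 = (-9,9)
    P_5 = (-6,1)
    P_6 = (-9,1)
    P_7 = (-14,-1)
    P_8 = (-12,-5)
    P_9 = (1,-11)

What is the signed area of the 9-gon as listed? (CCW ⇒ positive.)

206.5

Apply Gauss's area formula: 2A = Σ (x_i·y_{i+1} − x_{i+1}·y_i), indices taken mod 9.
Cross-terms: 18, 112, 36, 45, 3, 23, 58, 137, -19  ⇒  Σ = 413
Signed area = Σ/2 = 206.5 (positive ⇒ counter-clockwise traversal).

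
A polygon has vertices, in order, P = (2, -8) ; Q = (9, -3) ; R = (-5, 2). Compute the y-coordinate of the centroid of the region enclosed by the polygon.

-3

Apply the shoelace formula. First the cross-terms c_i = x_i·y_{i+1} − x_{i+1}·y_i:
  66, 3, 36  ⇒  2A = 105, A = 52.5.
Then Σ (y_i + y_{i+1})·c_i = -945, so ȳ = -945 / (6·52.5) = -3.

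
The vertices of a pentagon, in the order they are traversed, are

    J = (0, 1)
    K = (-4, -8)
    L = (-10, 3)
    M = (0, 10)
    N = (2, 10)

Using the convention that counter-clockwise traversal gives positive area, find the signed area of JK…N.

Apply Gauss's area formula: 2A = Σ (x_i·y_{i+1} − x_{i+1}·y_i), indices taken mod 5.
Σ = (4) + (-92) + (-100) + (-20) + (2) = -206
Signed area = Σ/2 = -103 (negative ⇒ clockwise traversal).

-103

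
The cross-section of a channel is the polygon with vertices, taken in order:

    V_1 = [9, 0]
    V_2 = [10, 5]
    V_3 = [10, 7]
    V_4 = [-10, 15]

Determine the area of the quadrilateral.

75

Apply the shoelace (surveyor's) formula: 2A = Σ (x_i·y_{i+1} − x_{i+1}·y_i), indices taken mod 4.
V_1→V_2: (9)(5) − (10)(0) = 45
V_2→V_3: (10)(7) − (10)(5) = 20
V_3→V_4: (10)(15) − (-10)(7) = 220
V_4→V_1: (-10)(0) − (9)(15) = -135
Σ = 150
Area = |Σ|/2 = 75.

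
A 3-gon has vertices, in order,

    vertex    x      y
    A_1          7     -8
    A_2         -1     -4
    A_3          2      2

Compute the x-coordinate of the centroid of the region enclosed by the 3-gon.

Apply the shoelace formula. First the cross-terms c_i = x_i·y_{i+1} − x_{i+1}·y_i:
  -36, 6, -30  ⇒  2A = -60, A = -30.
Then Σ (x_i + x_{i+1})·c_i = -480, so x̄ = -480 / (6·(-30)) = 8/3.

8/3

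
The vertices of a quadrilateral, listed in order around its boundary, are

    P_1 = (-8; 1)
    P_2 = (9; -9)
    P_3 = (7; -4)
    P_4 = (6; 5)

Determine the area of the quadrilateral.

Apply the surveyor's formula: 2A = Σ (x_i·y_{i+1} − x_{i+1}·y_i), indices taken mod 4.
P_1→P_2: (-8)(-9) − (9)(1) = 63
P_2→P_3: (9)(-4) − (7)(-9) = 27
P_3→P_4: (7)(5) − (6)(-4) = 59
P_4→P_1: (6)(1) − (-8)(5) = 46
Σ = 195
Area = |Σ|/2 = 97.5.

97.5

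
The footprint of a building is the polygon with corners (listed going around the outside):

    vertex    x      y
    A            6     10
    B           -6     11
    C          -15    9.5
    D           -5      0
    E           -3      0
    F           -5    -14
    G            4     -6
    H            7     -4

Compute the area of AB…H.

264.75

Apply the shoelace formula: 2A = Σ (x_i·y_{i+1} − x_{i+1}·y_i), indices taken mod 8.
Σ = (126) + (108) + (47.5) + (0) + (42) + (86) + (26) + (94) = 529.5
Area = |Σ|/2 = 264.75.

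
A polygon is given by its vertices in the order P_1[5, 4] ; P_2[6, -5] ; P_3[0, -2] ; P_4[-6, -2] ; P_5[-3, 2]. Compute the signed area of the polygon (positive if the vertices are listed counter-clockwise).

Σ = (-49) + (-12) + (-12) + (-18) + (-22) = -113
Signed area = Σ/2 = -56.5 (negative ⇒ clockwise traversal).

-56.5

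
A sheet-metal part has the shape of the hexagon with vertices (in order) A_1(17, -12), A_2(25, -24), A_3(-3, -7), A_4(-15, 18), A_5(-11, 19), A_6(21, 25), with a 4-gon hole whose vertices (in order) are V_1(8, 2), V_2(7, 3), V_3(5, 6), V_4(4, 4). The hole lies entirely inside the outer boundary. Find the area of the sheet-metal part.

971.5

Outer boundary:
Apply the shoelace (surveyor's) formula: 2A = Σ (x_i·y_{i+1} − x_{i+1}·y_i), indices taken mod 6.
A_1→A_2: (17)(-24) − (25)(-12) = -108
A_2→A_3: (25)(-7) − (-3)(-24) = -247
A_3→A_4: (-3)(18) − (-15)(-7) = -159
A_4→A_5: (-15)(19) − (-11)(18) = -87
A_5→A_6: (-11)(25) − (21)(19) = -674
A_6→A_1: (21)(-12) − (17)(25) = -677
Σ = -1952
Area = |Σ|/2 = 976.
Hole:
V_1→V_2: (8)(3) − (7)(2) = 10
V_2→V_3: (7)(6) − (5)(3) = 27
V_3→V_4: (5)(4) − (4)(6) = -4
V_4→V_1: (4)(2) − (8)(4) = -24
Σ = 9
Area = |Σ|/2 = 4.5.
Net area = 976 − 4.5 = 971.5.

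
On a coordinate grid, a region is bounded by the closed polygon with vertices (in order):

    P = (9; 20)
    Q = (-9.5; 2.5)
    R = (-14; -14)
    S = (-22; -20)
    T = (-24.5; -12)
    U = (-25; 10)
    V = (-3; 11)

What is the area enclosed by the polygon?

Cross-terms: 212.5, 168, -28, -226, -545, -245, -159  ⇒  Σ = -822.5
Area = |Σ|/2 = 411.25.

411.25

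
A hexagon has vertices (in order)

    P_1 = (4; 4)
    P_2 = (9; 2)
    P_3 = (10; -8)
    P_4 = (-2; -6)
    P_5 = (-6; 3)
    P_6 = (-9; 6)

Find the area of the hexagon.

Apply the shoelace (surveyor's) formula: 2A = Σ (x_i·y_{i+1} − x_{i+1}·y_i), indices taken mod 6.
Σ = (-28) + (-92) + (-76) + (-42) + (-9) + (-60) = -307
Area = |Σ|/2 = 153.5.

153.5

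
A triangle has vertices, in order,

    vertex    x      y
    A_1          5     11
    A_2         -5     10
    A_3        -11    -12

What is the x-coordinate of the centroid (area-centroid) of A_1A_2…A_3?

-11/3

Apply Gauss's area formula. First the cross-terms c_i = x_i·y_{i+1} − x_{i+1}·y_i:
  105, 170, -61  ⇒  2A = 214, A = 107.
Then Σ (x_i + x_{i+1})·c_i = -2354, so x̄ = -2354 / (6·107) = -11/3.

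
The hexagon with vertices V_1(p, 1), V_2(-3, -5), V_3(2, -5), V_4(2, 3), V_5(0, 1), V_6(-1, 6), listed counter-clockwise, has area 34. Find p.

The doubled signed area Σ (x_i y_{i+1} − x_{i+1} y_i) is linear in p.
With p=0 it equals 46; the coefficient of p is -11 (from the two edges through V_1).
So -11·p + 46 = 2·34 = 68 ⇒ p = -2.

-2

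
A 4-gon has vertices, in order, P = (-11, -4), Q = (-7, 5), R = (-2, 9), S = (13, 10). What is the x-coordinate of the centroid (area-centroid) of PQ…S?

Apply the surveyor's formula. First the cross-terms c_i = x_i·y_{i+1} − x_{i+1}·y_i:
  -83, -53, -137, 58  ⇒  2A = -215, A = -107.5.
Then Σ (x_i + x_{i+1})·c_i = 580, so x̄ = 580 / (6·(-107.5)) = -116/129.

-116/129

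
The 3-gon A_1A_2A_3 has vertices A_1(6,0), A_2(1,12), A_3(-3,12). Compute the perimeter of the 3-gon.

32

|A_1A_2| = √((-5)² + (12)²) = √169 = 13
|A_2A_3| = √((-4)² + (0)²) = √16 = 4
|A_3A_1| = √((9)² + (-12)²) = √225 = 15
Perimeter = 13 + 4 + 15 = 32.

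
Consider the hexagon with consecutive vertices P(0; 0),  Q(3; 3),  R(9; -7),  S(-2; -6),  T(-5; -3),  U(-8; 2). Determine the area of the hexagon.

87

Apply the shoelace (surveyor's) formula: 2A = Σ (x_i·y_{i+1} − x_{i+1}·y_i), indices taken mod 6.
Cross-terms: 0, -48, -68, -24, -34, 0  ⇒  Σ = -174
Area = |Σ|/2 = 87.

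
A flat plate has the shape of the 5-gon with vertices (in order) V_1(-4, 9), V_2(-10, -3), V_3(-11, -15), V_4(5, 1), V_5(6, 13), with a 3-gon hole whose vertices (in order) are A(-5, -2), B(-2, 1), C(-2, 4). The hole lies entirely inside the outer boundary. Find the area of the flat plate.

219.5

Outer boundary:
Σ = (102) + (117) + (64) + (59) + (106) = 448
Area = |Σ|/2 = 224.
Hole:
A→B: (-5)(1) − (-2)(-2) = -9
B→C: (-2)(4) − (-2)(1) = -6
C→A: (-2)(-2) − (-5)(4) = 24
Σ = 9
Area = |Σ|/2 = 4.5.
Net area = 224 − 4.5 = 219.5.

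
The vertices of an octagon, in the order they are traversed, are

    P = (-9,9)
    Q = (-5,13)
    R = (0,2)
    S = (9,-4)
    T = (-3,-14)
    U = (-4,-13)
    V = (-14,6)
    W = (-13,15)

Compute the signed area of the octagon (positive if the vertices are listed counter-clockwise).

-287.5

Apply Gauss's area formula: 2A = Σ (x_i·y_{i+1} − x_{i+1}·y_i), indices taken mod 8.
Σ = (-72) + (-10) + (-18) + (-138) + (-17) + (-206) + (-132) + (18) = -575
Signed area = Σ/2 = -287.5 (negative ⇒ clockwise traversal).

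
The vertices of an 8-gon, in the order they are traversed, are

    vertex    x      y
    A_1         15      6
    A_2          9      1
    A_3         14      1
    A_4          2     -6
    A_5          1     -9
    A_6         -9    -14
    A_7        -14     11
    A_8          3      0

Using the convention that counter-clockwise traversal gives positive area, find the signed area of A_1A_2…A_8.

-273.5

Σ = (-39) + (-5) + (-86) + (-12) + (-95) + (-295) + (-33) + (18) = -547
Signed area = Σ/2 = -273.5 (negative ⇒ clockwise traversal).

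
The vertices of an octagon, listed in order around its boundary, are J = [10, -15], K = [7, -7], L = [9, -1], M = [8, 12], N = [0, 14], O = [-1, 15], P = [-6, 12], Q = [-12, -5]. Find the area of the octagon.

407.5

Σ = (35) + (56) + (116) + (112) + (14) + (78) + (174) + (230) = 815
Area = |Σ|/2 = 407.5.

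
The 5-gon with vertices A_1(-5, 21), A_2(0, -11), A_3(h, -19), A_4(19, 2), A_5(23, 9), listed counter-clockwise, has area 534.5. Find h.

0

Write out the shoelace sum; only the two edges meeting at A_3 involve h:
2·Area = [(0·(-19) − h·(-11)) + (h·2 − 19·(-19))] + 708
       = 13·h + 1069 = 1069
⇒ h = 0.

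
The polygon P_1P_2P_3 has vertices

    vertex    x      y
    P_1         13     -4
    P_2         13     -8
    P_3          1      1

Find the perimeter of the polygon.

32

|P_1P_2| = √((0)² + (-4)²) = √16 = 4
|P_2P_3| = √((-12)² + (9)²) = √225 = 15
|P_3P_1| = √((12)² + (-5)²) = √169 = 13
Perimeter = 4 + 15 + 13 = 32.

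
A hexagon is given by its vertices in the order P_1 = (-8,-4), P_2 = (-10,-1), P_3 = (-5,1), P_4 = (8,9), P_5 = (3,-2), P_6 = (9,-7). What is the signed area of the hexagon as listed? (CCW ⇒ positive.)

Apply the shoelace (surveyor's) formula: 2A = Σ (x_i·y_{i+1} − x_{i+1}·y_i), indices taken mod 6.
Cross-terms: -32, -15, -53, -43, -3, -92  ⇒  Σ = -238
Signed area = Σ/2 = -119 (negative ⇒ clockwise traversal).

-119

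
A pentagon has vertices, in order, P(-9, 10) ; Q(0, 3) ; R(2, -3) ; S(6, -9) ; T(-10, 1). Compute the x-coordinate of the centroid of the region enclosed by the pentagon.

Apply the surveyor's formula. First the cross-terms c_i = x_i·y_{i+1} − x_{i+1}·y_i:
  -27, -6, 0, -84, -91  ⇒  2A = -208, A = -104.
Then Σ (x_i + x_{i+1})·c_i = 2296, so x̄ = 2296 / (6·(-104)) = -287/78.

-287/78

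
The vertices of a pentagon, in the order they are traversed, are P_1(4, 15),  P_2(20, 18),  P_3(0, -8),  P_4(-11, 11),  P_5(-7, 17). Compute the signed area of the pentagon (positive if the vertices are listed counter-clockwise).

-379.5

Apply Gauss's area formula: 2A = Σ (x_i·y_{i+1} − x_{i+1}·y_i), indices taken mod 5.
Σ = (-228) + (-160) + (-88) + (-110) + (-173) = -759
Signed area = Σ/2 = -379.5 (negative ⇒ clockwise traversal).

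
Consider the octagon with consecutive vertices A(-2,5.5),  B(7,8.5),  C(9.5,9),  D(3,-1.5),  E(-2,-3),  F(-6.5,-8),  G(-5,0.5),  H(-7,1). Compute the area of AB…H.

105.625

Apply Gauss's area formula: 2A = Σ (x_i·y_{i+1} − x_{i+1}·y_i), indices taken mod 8.
Cross-terms: -55.5, -17.75, -41.25, -12, -3.5, -43.25, -1.5, -36.5  ⇒  Σ = -211.25
Area = |Σ|/2 = 105.625.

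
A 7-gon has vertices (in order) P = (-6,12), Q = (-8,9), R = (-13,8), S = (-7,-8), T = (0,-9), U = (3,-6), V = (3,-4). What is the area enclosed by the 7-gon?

Apply the shoelace (surveyor's) formula: 2A = Σ (x_i·y_{i+1} − x_{i+1}·y_i), indices taken mod 7.
Cross-terms: 42, 53, 160, 63, 27, 6, 12  ⇒  Σ = 363
Area = |Σ|/2 = 181.5.

181.5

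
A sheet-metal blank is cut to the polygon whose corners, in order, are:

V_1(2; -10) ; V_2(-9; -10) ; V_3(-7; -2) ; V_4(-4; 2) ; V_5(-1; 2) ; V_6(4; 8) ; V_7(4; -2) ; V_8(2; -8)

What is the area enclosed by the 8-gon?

Apply the shoelace (surveyor's) formula: 2A = Σ (x_i·y_{i+1} − x_{i+1}·y_i), indices taken mod 8.
Σ = (-110) + (-52) + (-22) + (-6) + (-16) + (-40) + (-28) + (-4) = -278
Area = |Σ|/2 = 139.

139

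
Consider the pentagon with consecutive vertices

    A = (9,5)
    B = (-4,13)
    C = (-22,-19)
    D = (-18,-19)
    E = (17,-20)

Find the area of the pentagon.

761.5

Apply Gauss's area formula: 2A = Σ (x_i·y_{i+1} − x_{i+1}·y_i), indices taken mod 5.
Cross-terms: 137, 362, 76, 683, 265  ⇒  Σ = 1523
Area = |Σ|/2 = 761.5.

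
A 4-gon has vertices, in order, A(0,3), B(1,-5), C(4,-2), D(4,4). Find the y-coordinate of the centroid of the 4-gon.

4/51

Apply the surveyor's formula. First the cross-terms c_i = x_i·y_{i+1} − x_{i+1}·y_i:
  -3, 18, 24, 12  ⇒  2A = 51, A = 25.5.
Then Σ (y_i + y_{i+1})·c_i = 12, so ȳ = 12 / (6·25.5) = 4/51.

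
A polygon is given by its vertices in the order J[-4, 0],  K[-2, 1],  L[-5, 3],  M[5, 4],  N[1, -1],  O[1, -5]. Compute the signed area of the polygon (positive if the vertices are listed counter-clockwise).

J→K: (-4)(1) − (-2)(0) = -4
K→L: (-2)(3) − (-5)(1) = -1
L→M: (-5)(4) − (5)(3) = -35
M→N: (5)(-1) − (1)(4) = -9
N→O: (1)(-5) − (1)(-1) = -4
O→J: (1)(0) − (-4)(-5) = -20
Σ = -73
Signed area = Σ/2 = -36.5 (negative ⇒ clockwise traversal).

-36.5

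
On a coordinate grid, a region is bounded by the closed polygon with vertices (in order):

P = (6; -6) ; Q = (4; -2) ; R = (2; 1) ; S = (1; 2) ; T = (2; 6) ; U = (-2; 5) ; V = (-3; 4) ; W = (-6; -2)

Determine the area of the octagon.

66

Apply the surveyor's formula: 2A = Σ (x_i·y_{i+1} − x_{i+1}·y_i), indices taken mod 8.
P→Q: (6)(-2) − (4)(-6) = 12
Q→R: (4)(1) − (2)(-2) = 8
R→S: (2)(2) − (1)(1) = 3
S→T: (1)(6) − (2)(2) = 2
T→U: (2)(5) − (-2)(6) = 22
U→V: (-2)(4) − (-3)(5) = 7
V→W: (-3)(-2) − (-6)(4) = 30
W→P: (-6)(-6) − (6)(-2) = 48
Σ = 132
Area = |Σ|/2 = 66.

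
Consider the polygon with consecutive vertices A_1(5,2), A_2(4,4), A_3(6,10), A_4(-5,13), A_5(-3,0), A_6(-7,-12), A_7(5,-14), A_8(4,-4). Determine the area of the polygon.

226.5

Apply the shoelace formula: 2A = Σ (x_i·y_{i+1} − x_{i+1}·y_i), indices taken mod 8.
Cross-terms: 12, 16, 128, 39, 36, 158, 36, 28  ⇒  Σ = 453
Area = |Σ|/2 = 226.5.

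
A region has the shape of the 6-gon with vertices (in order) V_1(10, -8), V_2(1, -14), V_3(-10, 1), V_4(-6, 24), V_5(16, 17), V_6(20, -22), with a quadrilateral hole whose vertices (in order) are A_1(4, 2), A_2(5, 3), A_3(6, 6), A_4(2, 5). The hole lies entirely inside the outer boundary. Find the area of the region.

803.5

Outer boundary:
Cross-terms: -132, -139, -234, -486, -692, 60  ⇒  Σ = -1623
Area = |Σ|/2 = 811.5.
Hole:
Apply the shoelace formula: 2A = Σ (x_i·y_{i+1} − x_{i+1}·y_i), indices taken mod 4.
Σ = (2) + (12) + (18) + (-16) = 16
Area = |Σ|/2 = 8.
Net area = 811.5 − 8 = 803.5.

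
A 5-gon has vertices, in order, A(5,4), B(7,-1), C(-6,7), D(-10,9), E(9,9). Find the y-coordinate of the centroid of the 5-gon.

1390/231

Apply the surveyor's formula. First the cross-terms c_i = x_i·y_{i+1} − x_{i+1}·y_i:
  -33, 43, 16, -171, -9  ⇒  2A = -154, A = -77.
Then Σ (y_i + y_{i+1})·c_i = -2780, so ȳ = -2780 / (6·(-77)) = 1390/231.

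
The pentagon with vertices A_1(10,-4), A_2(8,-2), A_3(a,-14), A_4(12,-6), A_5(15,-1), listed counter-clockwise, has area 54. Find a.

-3

The doubled signed area Σ (x_i y_{i+1} − x_{i+1} y_i) is linear in a.
With a=0 it equals 96; the coefficient of a is -4 (from the two edges through A_3).
So -4·a + 96 = 2·54 = 108 ⇒ a = -3.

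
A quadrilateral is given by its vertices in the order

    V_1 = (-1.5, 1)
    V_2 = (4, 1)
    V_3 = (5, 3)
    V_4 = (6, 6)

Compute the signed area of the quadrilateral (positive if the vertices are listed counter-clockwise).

14.25

Apply the shoelace formula: 2A = Σ (x_i·y_{i+1} − x_{i+1}·y_i), indices taken mod 4.
Σ = (-5.5) + (7) + (12) + (15) = 28.5
Signed area = Σ/2 = 14.25 (positive ⇒ counter-clockwise traversal).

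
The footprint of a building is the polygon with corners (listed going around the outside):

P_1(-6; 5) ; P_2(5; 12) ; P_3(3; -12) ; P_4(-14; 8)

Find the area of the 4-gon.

Apply the shoelace (surveyor's) formula: 2A = Σ (x_i·y_{i+1} − x_{i+1}·y_i), indices taken mod 4.
Σ = (-97) + (-96) + (-144) + (-22) = -359
Area = |Σ|/2 = 179.5.

179.5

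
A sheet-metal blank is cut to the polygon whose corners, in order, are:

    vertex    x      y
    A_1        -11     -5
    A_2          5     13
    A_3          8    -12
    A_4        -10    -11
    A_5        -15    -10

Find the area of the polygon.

Apply the shoelace (surveyor's) formula: 2A = Σ (x_i·y_{i+1} − x_{i+1}·y_i), indices taken mod 5.
Σ = (-118) + (-164) + (-208) + (-65) + (-35) = -590
Area = |Σ|/2 = 295.

295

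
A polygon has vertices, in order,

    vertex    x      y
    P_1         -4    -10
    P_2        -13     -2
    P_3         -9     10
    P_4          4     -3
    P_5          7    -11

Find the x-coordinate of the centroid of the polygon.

Apply the shoelace (surveyor's) formula. First the cross-terms c_i = x_i·y_{i+1} − x_{i+1}·y_i:
  -122, -148, -13, -23, -114  ⇒  2A = -420, A = -210.
Then Σ (x_i + x_{i+1})·c_i = 4800, so x̄ = 4800 / (6·(-210)) = -80/21.

-80/21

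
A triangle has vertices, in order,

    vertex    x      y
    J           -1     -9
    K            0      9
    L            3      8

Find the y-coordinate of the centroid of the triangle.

Apply Gauss's area formula. First the cross-terms c_i = x_i·y_{i+1} − x_{i+1}·y_i:
  -9, -27, -19  ⇒  2A = -55, A = -27.5.
Then Σ (y_i + y_{i+1})·c_i = -440, so ȳ = -440 / (6·(-27.5)) = 8/3.

8/3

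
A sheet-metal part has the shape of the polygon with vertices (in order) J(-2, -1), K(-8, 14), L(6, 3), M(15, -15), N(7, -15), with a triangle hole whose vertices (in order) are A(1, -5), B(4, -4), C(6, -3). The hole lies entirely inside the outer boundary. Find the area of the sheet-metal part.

Outer boundary:
Apply the shoelace formula: 2A = Σ (x_i·y_{i+1} − x_{i+1}·y_i), indices taken mod 5.
Σ = (-36) + (-108) + (-135) + (-120) + (-37) = -436
Area = |Σ|/2 = 218.
Hole:
Apply the shoelace (surveyor's) formula: 2A = Σ (x_i·y_{i+1} − x_{i+1}·y_i), indices taken mod 3.
Cross-terms: 16, 12, -27  ⇒  Σ = 1
Area = |Σ|/2 = 0.5.
Net area = 218 − 0.5 = 217.5.

217.5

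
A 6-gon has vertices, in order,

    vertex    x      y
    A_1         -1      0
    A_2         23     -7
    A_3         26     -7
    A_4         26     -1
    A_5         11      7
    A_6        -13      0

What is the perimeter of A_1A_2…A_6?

88

|A_1A_2| = √((24)² + (-7)²) = √625 = 25
|A_2A_3| = √((3)² + (0)²) = √9 = 3
|A_3A_4| = √((0)² + (6)²) = √36 = 6
|A_4A_5| = √((-15)² + (8)²) = √289 = 17
|A_5A_6| = √((-24)² + (-7)²) = √625 = 25
|A_6A_1| = √((12)² + (0)²) = √144 = 12
Perimeter = 25 + 3 + 6 + 17 + 25 + 12 = 88.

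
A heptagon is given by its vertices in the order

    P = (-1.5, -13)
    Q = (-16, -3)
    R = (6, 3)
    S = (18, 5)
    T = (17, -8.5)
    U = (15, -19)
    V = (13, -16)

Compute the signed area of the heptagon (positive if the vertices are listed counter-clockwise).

P→Q: (-1.5)(-3) − (-16)(-13) = -203.5
Q→R: (-16)(3) − (6)(-3) = -30
R→S: (6)(5) − (18)(3) = -24
S→T: (18)(-8.5) − (17)(5) = -238
T→U: (17)(-19) − (15)(-8.5) = -195.5
U→V: (15)(-16) − (13)(-19) = 7
V→P: (13)(-13) − (-1.5)(-16) = -193
Σ = -877
Signed area = Σ/2 = -438.5 (negative ⇒ clockwise traversal).

-438.5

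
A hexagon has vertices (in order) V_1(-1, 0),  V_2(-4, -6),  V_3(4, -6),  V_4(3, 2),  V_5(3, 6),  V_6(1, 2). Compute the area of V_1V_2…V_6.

Apply the surveyor's formula: 2A = Σ (x_i·y_{i+1} − x_{i+1}·y_i), indices taken mod 6.
Σ = (6) + (48) + (26) + (12) + (0) + (2) = 94
Area = |Σ|/2 = 47.

47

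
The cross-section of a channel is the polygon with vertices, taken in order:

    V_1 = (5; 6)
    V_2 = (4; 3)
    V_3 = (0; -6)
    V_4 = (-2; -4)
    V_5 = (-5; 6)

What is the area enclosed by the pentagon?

V_1→V_2: (5)(3) − (4)(6) = -9
V_2→V_3: (4)(-6) − (0)(3) = -24
V_3→V_4: (0)(-4) − (-2)(-6) = -12
V_4→V_5: (-2)(6) − (-5)(-4) = -32
V_5→V_1: (-5)(6) − (5)(6) = -60
Σ = -137
Area = |Σ|/2 = 68.5.

68.5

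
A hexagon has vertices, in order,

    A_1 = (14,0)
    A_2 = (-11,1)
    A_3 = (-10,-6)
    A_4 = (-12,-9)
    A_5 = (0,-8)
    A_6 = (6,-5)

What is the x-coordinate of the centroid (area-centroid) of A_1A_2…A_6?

-101/69

Apply the shoelace (surveyor's) formula. First the cross-terms c_i = x_i·y_{i+1} − x_{i+1}·y_i:
  14, 76, 18, 96, 48, 70  ⇒  2A = 322, A = 161.
Then Σ (x_i + x_{i+1})·c_i = -1414, so x̄ = -1414 / (6·161) = -101/69.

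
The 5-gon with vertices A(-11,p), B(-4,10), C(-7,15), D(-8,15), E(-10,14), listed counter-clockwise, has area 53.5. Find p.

The doubled signed area Σ (x_i y_{i+1} − x_{i+1} y_i) is linear in p.
With p=0 it equals 107; the coefficient of p is -6 (from the two edges through A).
So -6·p + 107 = 2·53.5 = 107 ⇒ p = 0.

0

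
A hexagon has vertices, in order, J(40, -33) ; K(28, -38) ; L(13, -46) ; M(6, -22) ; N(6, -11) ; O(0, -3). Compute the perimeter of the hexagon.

|JK| = √((-12)² + (-5)²) = √169 = 13
|KL| = √((-15)² + (-8)²) = √289 = 17
|LM| = √((-7)² + (24)²) = √625 = 25
|MN| = √((0)² + (11)²) = √121 = 11
|NO| = √((-6)² + (8)²) = √100 = 10
|OJ| = √((40)² + (-30)²) = √2500 = 50
Perimeter = 13 + 17 + 25 + 11 + 10 + 50 = 126.

126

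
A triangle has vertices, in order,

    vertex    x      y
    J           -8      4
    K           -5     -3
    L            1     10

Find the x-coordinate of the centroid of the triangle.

-4

Apply the shoelace formula. First the cross-terms c_i = x_i·y_{i+1} − x_{i+1}·y_i:
  44, -47, 84  ⇒  2A = 81, A = 40.5.
Then Σ (x_i + x_{i+1})·c_i = -972, so x̄ = -972 / (6·40.5) = -4.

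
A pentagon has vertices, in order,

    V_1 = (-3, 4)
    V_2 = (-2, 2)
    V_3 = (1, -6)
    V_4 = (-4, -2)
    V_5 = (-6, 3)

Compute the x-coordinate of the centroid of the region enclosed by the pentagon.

Apply Gauss's area formula. First the cross-terms c_i = x_i·y_{i+1} − x_{i+1}·y_i:
  2, 10, -26, -24, -15  ⇒  2A = -53, A = -26.5.
Then Σ (x_i + x_{i+1})·c_i = 433, so x̄ = 433 / (6·(-26.5)) = -433/159.

-433/159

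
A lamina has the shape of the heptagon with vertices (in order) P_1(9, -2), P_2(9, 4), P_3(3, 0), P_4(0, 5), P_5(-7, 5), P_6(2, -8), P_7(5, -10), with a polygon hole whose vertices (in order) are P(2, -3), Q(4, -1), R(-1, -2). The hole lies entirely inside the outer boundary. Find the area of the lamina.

115

Outer boundary:
Apply Gauss's area formula: 2A = Σ (x_i·y_{i+1} − x_{i+1}·y_i), indices taken mod 7.
P_1→P_2: (9)(4) − (9)(-2) = 54
P_2→P_3: (9)(0) − (3)(4) = -12
P_3→P_4: (3)(5) − (0)(0) = 15
P_4→P_5: (0)(5) − (-7)(5) = 35
P_5→P_6: (-7)(-8) − (2)(5) = 46
P_6→P_7: (2)(-10) − (5)(-8) = 20
P_7→P_1: (5)(-2) − (9)(-10) = 80
Σ = 238
Area = |Σ|/2 = 119.
Hole:
Apply the shoelace (surveyor's) formula: 2A = Σ (x_i·y_{i+1} − x_{i+1}·y_i), indices taken mod 3.
Σ = (10) + (-9) + (7) = 8
Area = |Σ|/2 = 4.
Net area = 119 − 4 = 115.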